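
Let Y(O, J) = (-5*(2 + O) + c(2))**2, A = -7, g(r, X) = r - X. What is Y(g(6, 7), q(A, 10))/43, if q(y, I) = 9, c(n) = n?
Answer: 9/43 ≈ 0.20930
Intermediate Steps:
Y(O, J) = (-8 - 5*O)**2 (Y(O, J) = (-5*(2 + O) + 2)**2 = ((-10 - 5*O) + 2)**2 = (-8 - 5*O)**2)
Y(g(6, 7), q(A, 10))/43 = (8 + 5*(6 - 1*7))**2/43 = (8 + 5*(6 - 7))**2*(1/43) = (8 + 5*(-1))**2*(1/43) = (8 - 5)**2*(1/43) = 3**2*(1/43) = 9*(1/43) = 9/43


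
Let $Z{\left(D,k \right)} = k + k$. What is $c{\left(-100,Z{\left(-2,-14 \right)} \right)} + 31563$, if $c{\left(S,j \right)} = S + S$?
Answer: $31363$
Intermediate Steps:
$Z{\left(D,k \right)} = 2 k$
$c{\left(S,j \right)} = 2 S$
$c{\left(-100,Z{\left(-2,-14 \right)} \right)} + 31563 = 2 \left(-100\right) + 31563 = -200 + 31563 = 31363$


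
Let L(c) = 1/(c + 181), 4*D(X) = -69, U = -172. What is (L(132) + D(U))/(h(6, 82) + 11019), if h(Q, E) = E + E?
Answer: -21593/14001116 ≈ -0.0015422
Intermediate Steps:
h(Q, E) = 2*E
D(X) = -69/4 (D(X) = (¼)*(-69) = -69/4)
L(c) = 1/(181 + c)
(L(132) + D(U))/(h(6, 82) + 11019) = (1/(181 + 132) - 69/4)/(2*82 + 11019) = (1/313 - 69/4)/(164 + 11019) = (1/313 - 69/4)/11183 = -21593/1252*1/11183 = -21593/14001116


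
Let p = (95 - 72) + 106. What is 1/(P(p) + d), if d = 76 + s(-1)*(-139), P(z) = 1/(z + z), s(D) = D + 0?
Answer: 258/55471 ≈ 0.0046511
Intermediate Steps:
s(D) = D
p = 129 (p = 23 + 106 = 129)
P(z) = 1/(2*z)
d = 215 (d = 76 - 1*(-139) = 76 + 139 = 215)
1/(P(p) + d) = 1/((1/2)/129 + 215) = 1/((1/2)*(1/129) + 215) = 1/(1/258 + 215) = 1/(55471/258) = 258/55471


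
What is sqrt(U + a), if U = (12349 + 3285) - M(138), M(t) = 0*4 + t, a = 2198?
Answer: 3*sqrt(1966) ≈ 133.02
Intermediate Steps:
M(t) = t (M(t) = 0 + t = t)
U = 15496 (U = (12349 + 3285) - 1*138 = 15634 - 138 = 15496)
sqrt(U + a) = sqrt(15496 + 2198) = sqrt(17694) = 3*sqrt(1966)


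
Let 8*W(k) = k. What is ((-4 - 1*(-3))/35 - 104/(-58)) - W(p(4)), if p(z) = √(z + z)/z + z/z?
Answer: 13313/8120 - √2/16 ≈ 1.5511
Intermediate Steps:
p(z) = 1 + √2/√z (p(z) = √(2*z)/z + 1 = (√2*√z)/z + 1 = √2/√z + 1 = 1 + √2/√z)
W(k) = k/8
((-4 - 1*(-3))/35 - 104/(-58)) - W(p(4)) = ((-4 - 1*(-3))/35 - 104/(-58)) - (1 + √2/√4)/8 = ((-4 + 3)*(1/35) - 104*(-1/58)) - (1 + √2*(½))/8 = (-1*1/35 + 52/29) - (1 + √2/2)/8 = (-1/35 + 52/29) - (⅛ + √2/16) = 1791/1015 + (-⅛ - √2/16) = 13313/8120 - √2/16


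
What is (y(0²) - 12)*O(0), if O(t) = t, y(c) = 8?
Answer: 0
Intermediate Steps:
(y(0²) - 12)*O(0) = (8 - 12)*0 = -4*0 = 0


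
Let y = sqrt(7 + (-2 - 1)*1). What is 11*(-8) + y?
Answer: -86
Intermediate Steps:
y = 2 (y = sqrt(7 - 3*1) = sqrt(7 - 3) = sqrt(4) = 2)
11*(-8) + y = 11*(-8) + 2 = -88 + 2 = -86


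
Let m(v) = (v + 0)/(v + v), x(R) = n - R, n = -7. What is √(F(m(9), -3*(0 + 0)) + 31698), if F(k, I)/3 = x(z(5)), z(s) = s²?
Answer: √31602 ≈ 177.77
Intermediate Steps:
x(R) = -7 - R
m(v) = ½ (m(v) = v/((2*v)) = v*(1/(2*v)) = ½)
F(k, I) = -96 (F(k, I) = 3*(-7 - 1*5²) = 3*(-7 - 1*25) = 3*(-7 - 25) = 3*(-32) = -96)
√(F(m(9), -3*(0 + 0)) + 31698) = √(-96 + 31698) = √31602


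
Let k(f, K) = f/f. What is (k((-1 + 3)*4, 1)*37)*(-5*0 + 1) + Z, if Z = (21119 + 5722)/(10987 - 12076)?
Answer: 4484/363 ≈ 12.353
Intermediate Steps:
k(f, K) = 1
Z = -8947/363 (Z = 26841/(-1089) = 26841*(-1/1089) = -8947/363 ≈ -24.647)
(k((-1 + 3)*4, 1)*37)*(-5*0 + 1) + Z = (1*37)*(-5*0 + 1) - 8947/363 = 37*(0 + 1) - 8947/363 = 37*1 - 8947/363 = 37 - 8947/363 = 4484/363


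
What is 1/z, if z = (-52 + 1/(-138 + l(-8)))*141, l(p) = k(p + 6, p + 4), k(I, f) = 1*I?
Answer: -140/1026621 ≈ -0.00013637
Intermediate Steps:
k(I, f) = I
l(p) = 6 + p (l(p) = p + 6 = 6 + p)
z = -1026621/140 (z = (-52 + 1/(-138 + (6 - 8)))*141 = (-52 + 1/(-138 - 2))*141 = (-52 + 1/(-140))*141 = (-52 - 1/140)*141 = -7281/140*141 = -1026621/140 ≈ -7333.0)
1/z = 1/(-1026621/140) = -140/1026621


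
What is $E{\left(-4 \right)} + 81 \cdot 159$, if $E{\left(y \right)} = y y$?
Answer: $12895$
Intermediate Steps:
$E{\left(y \right)} = y^{2}$
$E{\left(-4 \right)} + 81 \cdot 159 = \left(-4\right)^{2} + 81 \cdot 159 = 16 + 12879 = 12895$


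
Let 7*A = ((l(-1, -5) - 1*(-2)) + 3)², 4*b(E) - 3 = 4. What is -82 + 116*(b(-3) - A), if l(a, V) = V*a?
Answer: -10753/7 ≈ -1536.1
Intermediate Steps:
b(E) = 7/4 (b(E) = ¾ + (¼)*4 = ¾ + 1 = 7/4)
A = 100/7 (A = ((-5*(-1) - 1*(-2)) + 3)²/7 = ((5 + 2) + 3)²/7 = (7 + 3)²/7 = (⅐)*10² = (⅐)*100 = 100/7 ≈ 14.286)
-82 + 116*(b(-3) - A) = -82 + 116*(7/4 - 1*100/7) = -82 + 116*(7/4 - 100/7) = -82 + 116*(-351/28) = -82 - 10179/7 = -10753/7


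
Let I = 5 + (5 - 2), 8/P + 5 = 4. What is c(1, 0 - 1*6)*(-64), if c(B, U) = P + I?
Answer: 0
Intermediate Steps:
P = -8 (P = 8/(-5 + 4) = 8/(-1) = 8*(-1) = -8)
I = 8 (I = 5 + 3 = 8)
c(B, U) = 0 (c(B, U) = -8 + 8 = 0)
c(1, 0 - 1*6)*(-64) = 0*(-64) = 0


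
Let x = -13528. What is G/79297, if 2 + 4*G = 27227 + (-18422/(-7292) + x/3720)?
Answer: 46155110479/537757363320 ≈ 0.085829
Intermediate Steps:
G = 46155110479/6781560 (G = -½ + (27227 + (-18422/(-7292) - 13528/3720))/4 = -½ + (27227 + (-18422*(-1/7292) - 13528*1/3720))/4 = -½ + (27227 + (9211/3646 - 1691/465))/4 = -½ + (27227 - 1882271/1695390)/4 = -½ + (¼)*(46158501259/1695390) = -½ + 46158501259/6781560 = 46155110479/6781560 ≈ 6806.0)
G/79297 = (46155110479/6781560)/79297 = (46155110479/6781560)*(1/79297) = 46155110479/537757363320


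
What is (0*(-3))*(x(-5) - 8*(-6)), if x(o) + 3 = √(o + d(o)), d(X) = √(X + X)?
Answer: 0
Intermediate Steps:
d(X) = √2*√X (d(X) = √(2*X) = √2*√X)
x(o) = -3 + √(o + √2*√o)
(0*(-3))*(x(-5) - 8*(-6)) = (0*(-3))*((-3 + √(-5 + √2*√(-5))) - 8*(-6)) = 0*((-3 + √(-5 + √2*(I*√5))) + 48) = 0*((-3 + √(-5 + I*√10)) + 48) = 0*(45 + √(-5 + I*√10)) = 0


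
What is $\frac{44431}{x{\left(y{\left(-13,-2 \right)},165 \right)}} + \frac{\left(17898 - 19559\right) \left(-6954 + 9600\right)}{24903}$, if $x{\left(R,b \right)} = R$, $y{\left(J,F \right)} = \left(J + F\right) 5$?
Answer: $- \frac{159565627}{207525} \approx -768.9$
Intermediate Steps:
$y{\left(J,F \right)} = 5 F + 5 J$ ($y{\left(J,F \right)} = \left(F + J\right) 5 = 5 F + 5 J$)
$\frac{44431}{x{\left(y{\left(-13,-2 \right)},165 \right)}} + \frac{\left(17898 - 19559\right) \left(-6954 + 9600\right)}{24903} = \frac{44431}{5 \left(-2\right) + 5 \left(-13\right)} + \frac{\left(17898 - 19559\right) \left(-6954 + 9600\right)}{24903} = \frac{44431}{-10 - 65} + \left(-1661\right) 2646 \cdot \frac{1}{24903} = \frac{44431}{-75} - \frac{488334}{2767} = 44431 \left(- \frac{1}{75}\right) - \frac{488334}{2767} = - \frac{44431}{75} - \frac{488334}{2767} = - \frac{159565627}{207525}$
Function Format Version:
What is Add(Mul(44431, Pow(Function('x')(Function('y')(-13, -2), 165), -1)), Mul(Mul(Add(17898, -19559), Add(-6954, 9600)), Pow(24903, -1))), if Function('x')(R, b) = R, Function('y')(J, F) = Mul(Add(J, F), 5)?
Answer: Rational(-159565627, 207525) ≈ -768.90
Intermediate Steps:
Function('y')(J, F) = Add(Mul(5, F), Mul(5, J)) (Function('y')(J, F) = Mul(Add(F, J), 5) = Add(Mul(5, F), Mul(5, J)))
Add(Mul(44431, Pow(Function('x')(Function('y')(-13, -2), 165), -1)), Mul(Mul(Add(17898, -19559), Add(-6954, 9600)), Pow(24903, -1))) = Add(Mul(44431, Pow(Add(Mul(5, -2), Mul(5, -13)), -1)), Mul(Mul(Add(17898, -19559), Add(-6954, 9600)), Pow(24903, -1))) = Add(Mul(44431, Pow(Add(-10, -65), -1)), Mul(Mul(-1661, 2646), Rational(1, 24903))) = Add(Mul(44431, Pow(-75, -1)), Mul(-4395006, Rational(1, 24903))) = Add(Mul(44431, Rational(-1, 75)), Rational(-488334, 2767)) = Add(Rational(-44431, 75), Rational(-488334, 2767)) = Rational(-159565627, 207525)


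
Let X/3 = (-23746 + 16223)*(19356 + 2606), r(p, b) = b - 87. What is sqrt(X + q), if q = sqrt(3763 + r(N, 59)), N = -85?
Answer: sqrt(-495660378 + 3*sqrt(415)) ≈ 22263.0*I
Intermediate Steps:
r(p, b) = -87 + b
X = -495660378 (X = 3*((-23746 + 16223)*(19356 + 2606)) = 3*(-7523*21962) = 3*(-165220126) = -495660378)
q = 3*sqrt(415) (q = sqrt(3763 + (-87 + 59)) = sqrt(3763 - 28) = sqrt(3735) = 3*sqrt(415) ≈ 61.115)
sqrt(X + q) = sqrt(-495660378 + 3*sqrt(415))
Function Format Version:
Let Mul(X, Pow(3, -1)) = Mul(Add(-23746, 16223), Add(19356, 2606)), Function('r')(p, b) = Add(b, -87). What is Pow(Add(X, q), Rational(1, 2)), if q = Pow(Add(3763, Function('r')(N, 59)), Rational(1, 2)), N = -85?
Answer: Pow(Add(-495660378, Mul(3, Pow(415, Rational(1, 2)))), Rational(1, 2)) ≈ Mul(22263., I)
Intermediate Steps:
Function('r')(p, b) = Add(-87, b)
X = -495660378 (X = Mul(3, Mul(Add(-23746, 16223), Add(19356, 2606))) = Mul(3, Mul(-7523, 21962)) = Mul(3, -165220126) = -495660378)
q = Mul(3, Pow(415, Rational(1, 2))) (q = Pow(Add(3763, Add(-87, 59)), Rational(1, 2)) = Pow(Add(3763, -28), Rational(1, 2)) = Pow(3735, Rational(1, 2)) = Mul(3, Pow(415, Rational(1, 2))) ≈ 61.115)
Pow(Add(X, q), Rational(1, 2)) = Pow(Add(-495660378, Mul(3, Pow(415, Rational(1, 2)))), Rational(1, 2))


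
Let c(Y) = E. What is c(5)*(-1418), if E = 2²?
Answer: -5672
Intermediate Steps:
E = 4
c(Y) = 4
c(5)*(-1418) = 4*(-1418) = -5672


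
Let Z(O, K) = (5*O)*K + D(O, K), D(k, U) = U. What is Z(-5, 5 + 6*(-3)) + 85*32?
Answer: 3032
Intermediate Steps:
Z(O, K) = K + 5*K*O (Z(O, K) = (5*O)*K + K = 5*K*O + K = K + 5*K*O)
Z(-5, 5 + 6*(-3)) + 85*32 = (5 + 6*(-3))*(1 + 5*(-5)) + 85*32 = (5 - 18)*(1 - 25) + 2720 = -13*(-24) + 2720 = 312 + 2720 = 3032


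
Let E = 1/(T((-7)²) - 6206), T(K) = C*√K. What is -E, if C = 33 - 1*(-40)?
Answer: 1/5695 ≈ 0.00017559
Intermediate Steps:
C = 73 (C = 33 + 40 = 73)
T(K) = 73*√K
E = -1/5695 (E = 1/(73*√((-7)²) - 6206) = 1/(73*√49 - 6206) = 1/(73*7 - 6206) = 1/(511 - 6206) = 1/(-5695) = -1/5695 ≈ -0.00017559)
-E = -1*(-1/5695) = 1/5695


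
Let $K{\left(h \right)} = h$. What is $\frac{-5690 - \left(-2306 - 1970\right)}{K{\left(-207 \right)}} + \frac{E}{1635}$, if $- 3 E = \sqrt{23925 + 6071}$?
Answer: $\frac{1414}{207} - \frac{2 \sqrt{7499}}{4905} \approx 6.7956$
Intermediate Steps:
$E = - \frac{2 \sqrt{7499}}{3}$ ($E = - \frac{\sqrt{23925 + 6071}}{3} = - \frac{\sqrt{29996}}{3} = - \frac{2 \sqrt{7499}}{3} \approx -57.731$)
$\frac{-5690 - \left(-2306 - 1970\right)}{K{\left(-207 \right)}} + \frac{E}{1635} = \frac{-5690 - \left(-2306 - 1970\right)}{-207} + \frac{\left(- \frac{2}{3}\right) \sqrt{7499}}{1635} = \left(-5690 - \left(-2306 - 1970\right)\right) \left(- \frac{1}{207}\right) + - \frac{2 \sqrt{7499}}{3} \cdot \frac{1}{1635} = \left(-5690 - -4276\right) \left(- \frac{1}{207}\right) - \frac{2 \sqrt{7499}}{4905} = \left(-5690 + 4276\right) \left(- \frac{1}{207}\right) - \frac{2 \sqrt{7499}}{4905} = \left(-1414\right) \left(- \frac{1}{207}\right) - \frac{2 \sqrt{7499}}{4905} = \frac{1414}{207} - \frac{2 \sqrt{7499}}{4905}$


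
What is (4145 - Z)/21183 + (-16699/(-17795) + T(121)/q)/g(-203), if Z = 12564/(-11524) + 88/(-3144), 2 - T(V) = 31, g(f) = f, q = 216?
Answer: 398752072489259401/2079354549008376360 ≈ 0.19177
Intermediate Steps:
T(V) = -29 (T(V) = 2 - 1*31 = 2 - 31 = -29)
Z = -1266104/1132233 (Z = 12564*(-1/11524) + 88*(-1/3144) = -3141/2881 - 11/393 = -1266104/1132233 ≈ -1.1182)
(4145 - Z)/21183 + (-16699/(-17795) + T(121)/q)/g(-203) = (4145 - 1*(-1266104/1132233))/21183 + (-16699/(-17795) - 29/216)/(-203) = (4145 + 1266104/1132233)*(1/21183) + (-16699*(-1/17795) - 29*1/216)*(-1/203) = (4694371889/1132233)*(1/21183) + (16699/17795 - 29/216)*(-1/203) = 4694371889/23984091639 + (3090929/3843720)*(-1/203) = 4694371889/23984091639 - 3090929/780275160 = 398752072489259401/2079354549008376360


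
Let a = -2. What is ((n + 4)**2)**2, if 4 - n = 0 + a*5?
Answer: 104976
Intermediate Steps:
n = 14 (n = 4 - (0 - 2*5) = 4 - (0 - 10) = 4 - 1*(-10) = 4 + 10 = 14)
((n + 4)**2)**2 = ((14 + 4)**2)**2 = (18**2)**2 = 324**2 = 104976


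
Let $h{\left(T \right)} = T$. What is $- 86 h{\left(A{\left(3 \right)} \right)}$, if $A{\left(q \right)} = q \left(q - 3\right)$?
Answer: $0$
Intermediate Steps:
$A{\left(q \right)} = q \left(-3 + q\right)$
$- 86 h{\left(A{\left(3 \right)} \right)} = - 86 \cdot 3 \left(-3 + 3\right) = - 86 \cdot 3 \cdot 0 = \left(-86\right) 0 = 0$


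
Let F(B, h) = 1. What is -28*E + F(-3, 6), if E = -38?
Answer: 1065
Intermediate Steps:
-28*E + F(-3, 6) = -28*(-38) + 1 = 1064 + 1 = 1065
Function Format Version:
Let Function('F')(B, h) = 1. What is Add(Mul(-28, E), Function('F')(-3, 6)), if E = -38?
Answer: 1065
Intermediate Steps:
Add(Mul(-28, E), Function('F')(-3, 6)) = Add(Mul(-28, -38), 1) = Add(1064, 1) = 1065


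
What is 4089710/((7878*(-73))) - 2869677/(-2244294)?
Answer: -10723899701/1838575518 ≈ -5.8327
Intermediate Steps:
4089710/((7878*(-73))) - 2869677/(-2244294) = 4089710/(-575094) - 2869677*(-1/2244294) = 4089710*(-1/575094) + 318853/249366 = -2044855/287547 + 318853/249366 = -10723899701/1838575518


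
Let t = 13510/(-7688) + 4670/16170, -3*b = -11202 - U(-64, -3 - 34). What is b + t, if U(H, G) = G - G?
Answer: 23200475345/6215748 ≈ 3732.5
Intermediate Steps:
U(H, G) = 0
b = 3734 (b = -(-11202 - 1*0)/3 = -(-11202 + 0)/3 = -⅓*(-11202) = 3734)
t = -9127687/6215748 (t = 13510*(-1/7688) + 4670*(1/16170) = -6755/3844 + 467/1617 = -9127687/6215748 ≈ -1.4685)
b + t = 3734 - 9127687/6215748 = 23200475345/6215748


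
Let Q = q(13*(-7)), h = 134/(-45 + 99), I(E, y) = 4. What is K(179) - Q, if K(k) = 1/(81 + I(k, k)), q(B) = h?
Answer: -5668/2295 ≈ -2.4697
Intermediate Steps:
h = 67/27 (h = 134/54 = 134*(1/54) = 67/27 ≈ 2.4815)
q(B) = 67/27
Q = 67/27 ≈ 2.4815
K(k) = 1/85 (K(k) = 1/(81 + 4) = 1/85)
K(179) - Q = 1/85 - 1*67/27 = 1/85 - 67/27 = -5668/2295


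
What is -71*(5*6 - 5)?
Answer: -1775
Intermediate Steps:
-71*(5*6 - 5) = -71*(30 - 5) = -71*25 = -1775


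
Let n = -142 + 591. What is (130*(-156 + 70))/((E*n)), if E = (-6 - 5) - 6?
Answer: 11180/7633 ≈ 1.4647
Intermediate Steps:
n = 449
E = -17 (E = -11 - 6 = -17)
(130*(-156 + 70))/((E*n)) = (130*(-156 + 70))/((-17*449)) = (130*(-86))/(-7633) = -11180*(-1/7633) = 11180/7633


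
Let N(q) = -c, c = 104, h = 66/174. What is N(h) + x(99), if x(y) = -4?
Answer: -108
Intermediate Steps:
h = 11/29 (h = 66*(1/174) = 11/29 ≈ 0.37931)
N(q) = -104 (N(q) = -1*104 = -104)
N(h) + x(99) = -104 - 4 = -108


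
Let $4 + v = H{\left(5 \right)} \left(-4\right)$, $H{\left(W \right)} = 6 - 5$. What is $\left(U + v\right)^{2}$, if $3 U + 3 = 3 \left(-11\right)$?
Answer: $400$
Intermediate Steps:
$H{\left(W \right)} = 1$
$U = -12$ ($U = -1 + \frac{3 \left(-11\right)}{3} = -1 + \frac{1}{3} \left(-33\right) = -1 - 11 = -12$)
$v = -8$ ($v = -4 + 1 \left(-4\right) = -4 - 4 = -8$)
$\left(U + v\right)^{2} = \left(-12 - 8\right)^{2} = \left(-20\right)^{2} = 400$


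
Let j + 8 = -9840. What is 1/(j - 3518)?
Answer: -1/13366 ≈ -7.4817e-5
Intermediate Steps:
j = -9848 (j = -8 - 9840 = -9848)
1/(j - 3518) = 1/(-9848 - 3518) = 1/(-13366) = -1/13366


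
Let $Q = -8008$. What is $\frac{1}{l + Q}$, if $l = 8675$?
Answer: $\frac{1}{667} \approx 0.0014993$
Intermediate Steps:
$\frac{1}{l + Q} = \frac{1}{8675 - 8008} = \frac{1}{667}$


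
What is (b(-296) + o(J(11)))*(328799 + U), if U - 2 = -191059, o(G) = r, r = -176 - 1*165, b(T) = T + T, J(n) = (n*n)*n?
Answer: -128513286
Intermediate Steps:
J(n) = n³ (J(n) = n²*n = n³)
b(T) = 2*T
r = -341 (r = -176 - 165 = -341)
o(G) = -341
U = -191057 (U = 2 - 191059 = -191057)
(b(-296) + o(J(11)))*(328799 + U) = (2*(-296) - 341)*(328799 - 191057) = (-592 - 341)*137742 = -933*137742 = -128513286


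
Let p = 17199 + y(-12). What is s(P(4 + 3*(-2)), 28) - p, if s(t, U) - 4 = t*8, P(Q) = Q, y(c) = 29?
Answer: -17240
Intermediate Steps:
s(t, U) = 4 + 8*t (s(t, U) = 4 + t*8 = 4 + 8*t)
p = 17228 (p = 17199 + 29 = 17228)
s(P(4 + 3*(-2)), 28) - p = (4 + 8*(4 + 3*(-2))) - 1*17228 = (4 + 8*(4 - 6)) - 17228 = (4 + 8*(-2)) - 17228 = (4 - 16) - 17228 = -12 - 17228 = -17240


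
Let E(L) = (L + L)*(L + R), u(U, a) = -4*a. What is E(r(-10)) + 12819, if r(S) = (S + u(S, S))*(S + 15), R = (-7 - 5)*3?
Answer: 47019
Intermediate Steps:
R = -36 (R = -12*3 = -36)
r(S) = -3*S*(15 + S) (r(S) = (S - 4*S)*(S + 15) = (-3*S)*(15 + S) = -3*S*(15 + S))
E(L) = 2*L*(-36 + L) (E(L) = (L + L)*(L - 36) = (2*L)*(-36 + L) = 2*L*(-36 + L))
E(r(-10)) + 12819 = 2*(3*(-10)*(-15 - 1*(-10)))*(-36 + 3*(-10)*(-15 - 1*(-10))) + 12819 = 2*(3*(-10)*(-15 + 10))*(-36 + 3*(-10)*(-15 + 10)) + 12819 = 2*(3*(-10)*(-5))*(-36 + 3*(-10)*(-5)) + 12819 = 2*150*(-36 + 150) + 12819 = 2*150*114 + 12819 = 34200 + 12819 = 47019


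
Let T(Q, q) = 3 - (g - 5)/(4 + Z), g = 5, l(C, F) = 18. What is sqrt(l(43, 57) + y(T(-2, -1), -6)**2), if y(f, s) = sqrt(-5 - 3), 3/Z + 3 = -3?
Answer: sqrt(10) ≈ 3.1623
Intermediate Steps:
Z = -1/2 (Z = 3/(-3 - 3) = 3/(-6) = 3*(-1/6) = -1/2 ≈ -0.50000)
T(Q, q) = 3 (T(Q, q) = 3 - (5 - 5)/(4 - 1/2) = 3 - 0/7/2 = 3 - 0*2/7 = 3 - 1*0 = 3 + 0 = 3)
y(f, s) = 2*I*sqrt(2) (y(f, s) = sqrt(-8) = 2*I*sqrt(2))
sqrt(l(43, 57) + y(T(-2, -1), -6)**2) = sqrt(18 + (2*I*sqrt(2))**2) = sqrt(18 - 8) = sqrt(10)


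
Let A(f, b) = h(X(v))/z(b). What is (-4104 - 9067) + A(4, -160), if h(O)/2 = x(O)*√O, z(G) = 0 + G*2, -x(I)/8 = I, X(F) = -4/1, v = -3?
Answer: -13171 - 2*I/5 ≈ -13171.0 - 0.4*I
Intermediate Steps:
X(F) = -4 (X(F) = -4*1 = -4)
x(I) = -8*I
z(G) = 2*G (z(G) = 0 + 2*G = 2*G)
h(O) = -16*O^(3/2) (h(O) = 2*((-8*O)*√O) = 2*(-8*O^(3/2)) = -16*O^(3/2))
A(f, b) = 64*I/b (A(f, b) = (-(-128)*I)/((2*b)) = (-(-128)*I)*(1/(2*b)) = (128*I)*(1/(2*b)) = 64*I/b)
(-4104 - 9067) + A(4, -160) = (-4104 - 9067) + 64*I/(-160) = -13171 + 64*I*(-1/160) = -13171 - 2*I/5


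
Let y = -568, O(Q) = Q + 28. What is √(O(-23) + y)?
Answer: I*√563 ≈ 23.728*I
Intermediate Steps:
O(Q) = 28 + Q
√(O(-23) + y) = √((28 - 23) - 568) = √(5 - 568) = √(-563) = I*√563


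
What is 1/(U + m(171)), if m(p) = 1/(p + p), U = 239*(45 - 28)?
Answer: 342/1389547 ≈ 0.00024612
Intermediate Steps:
U = 4063 (U = 239*17 = 4063)
m(p) = 1/(2*p)
1/(U + m(171)) = 1/(4063 + (1/2)/171) = 1/(4063 + (1/2)*(1/171)) = 1/(4063 + 1/342) = 1/(1389547/342) = 342/1389547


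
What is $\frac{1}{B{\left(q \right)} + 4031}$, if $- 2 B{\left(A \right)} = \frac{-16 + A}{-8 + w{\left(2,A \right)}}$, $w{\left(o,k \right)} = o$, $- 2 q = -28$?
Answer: $\frac{6}{24185} \approx 0.00024809$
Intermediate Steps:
$q = 14$ ($q = \left(- \frac{1}{2}\right) \left(-28\right) = 14$)
$B{\left(A \right)} = - \frac{4}{3} + \frac{A}{12}$ ($B{\left(A \right)} = - \frac{\left(-16 + A\right) \frac{1}{-8 + 2}}{2} = - \frac{\left(-16 + A\right) \frac{1}{-6}}{2} = - \frac{\left(-16 + A\right) \left(- \frac{1}{6}\right)}{2} = - \frac{\frac{8}{3} - \frac{A}{6}}{2} = - \frac{4}{3} + \frac{A}{12}$)
$\frac{1}{B{\left(q \right)} + 4031} = \frac{1}{\left(- \frac{4}{3} + \frac{1}{12} \cdot 14\right) + 4031} = \frac{1}{\left(- \frac{4}{3} + \frac{7}{6}\right) + 4031} = \frac{1}{- \frac{1}{6} + 4031} = \frac{1}{\frac{24185}{6}} = \frac{6}{24185}$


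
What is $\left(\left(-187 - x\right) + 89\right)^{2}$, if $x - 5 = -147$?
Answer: $1936$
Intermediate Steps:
$x = -142$ ($x = 5 - 147 = -142$)
$\left(\left(-187 - x\right) + 89\right)^{2} = \left(\left(-187 - -142\right) + 89\right)^{2} = \left(\left(-187 + 142\right) + 89\right)^{2} = \left(-45 + 89\right)^{2} = 44^{2} = 1936$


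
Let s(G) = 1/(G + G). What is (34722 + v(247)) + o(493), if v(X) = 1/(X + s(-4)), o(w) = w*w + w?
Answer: 549571408/1975 ≈ 2.7826e+5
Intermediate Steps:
o(w) = w + w² (o(w) = w² + w = w + w²)
s(G) = 1/(2*G)
v(X) = 1/(-⅛ + X) (v(X) = 1/(X + (½)/(-4)) = 1/(X + (½)*(-¼)) = 1/(X - ⅛) = 1/(-⅛ + X))
(34722 + v(247)) + o(493) = (34722 + 8/(-1 + 8*247)) + 493*(1 + 493) = (34722 + 8/(-1 + 1976)) + 493*494 = (34722 + 8/1975) + 243542 = 68575958/1975 + 243542 = 549571408/1975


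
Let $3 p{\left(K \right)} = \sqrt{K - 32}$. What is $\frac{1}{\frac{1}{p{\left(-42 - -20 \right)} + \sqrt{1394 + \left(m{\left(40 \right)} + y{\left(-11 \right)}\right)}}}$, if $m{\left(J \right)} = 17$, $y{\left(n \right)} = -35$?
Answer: $4 \sqrt{86} + i \sqrt{6} \approx 37.094 + 2.4495 i$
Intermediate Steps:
$p{\left(K \right)} = \frac{\sqrt{-32 + K}}{3}$ ($p{\left(K \right)} = \frac{\sqrt{K - 32}}{3} = \frac{\sqrt{-32 + K}}{3}$)
$\frac{1}{\frac{1}{p{\left(-42 - -20 \right)} + \sqrt{1394 + \left(m{\left(40 \right)} + y{\left(-11 \right)}\right)}}} = \frac{1}{\frac{1}{\frac{\sqrt{-32 - 22}}{3} + \sqrt{1394 + \left(17 - 35\right)}}} = \frac{1}{\frac{1}{\frac{\sqrt{-32 + \left(-42 + 20\right)}}{3} + \sqrt{1394 - 18}}} = \frac{1}{\frac{1}{\frac{\sqrt{-32 - 22}}{3} + \sqrt{1376}}} = \frac{1}{\frac{1}{\frac{\sqrt{-54}}{3} + 4 \sqrt{86}}} = \frac{1}{\frac{1}{\frac{3 i \sqrt{6}}{3} + 4 \sqrt{86}}} = \frac{1}{\frac{1}{i \sqrt{6} + 4 \sqrt{86}}} = \frac{1}{\frac{1}{4 \sqrt{86} + i \sqrt{6}}} = 4 \sqrt{86} + i \sqrt{6}$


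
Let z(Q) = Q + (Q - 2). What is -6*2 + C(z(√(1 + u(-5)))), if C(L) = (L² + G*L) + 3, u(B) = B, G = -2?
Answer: -17 - 24*I ≈ -17.0 - 24.0*I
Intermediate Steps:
z(Q) = -2 + 2*Q (z(Q) = Q + (-2 + Q) = -2 + 2*Q)
C(L) = 3 + L² - 2*L (C(L) = (L² - 2*L) + 3 = 3 + L² - 2*L)
-6*2 + C(z(√(1 + u(-5)))) = -6*2 + (3 + (-2 + 2*√(1 - 5))² - 2*(-2 + 2*√(1 - 5))) = -12 + (3 + (-2 + 2*√(-4))² - 2*(-2 + 2*√(-4))) = -12 + (3 + (-2 + 2*(2*I))² - 2*(-2 + 2*(2*I))) = -12 + (3 + (-2 + 4*I)² - 2*(-2 + 4*I)) = -12 + (3 + (-2 + 4*I)² + (4 - 8*I)) = -12 + (7 + (-2 + 4*I)² - 8*I) = -5 + (-2 + 4*I)² - 8*I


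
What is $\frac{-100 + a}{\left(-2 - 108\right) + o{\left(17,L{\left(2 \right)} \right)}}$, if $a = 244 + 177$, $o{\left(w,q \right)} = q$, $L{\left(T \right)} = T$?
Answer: $- \frac{107}{36} \approx -2.9722$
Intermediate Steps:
$a = 421$
$\frac{-100 + a}{\left(-2 - 108\right) + o{\left(17,L{\left(2 \right)} \right)}} = \frac{-100 + 421}{\left(-2 - 108\right) + 2} = \frac{321}{\left(-2 - 108\right) + 2} = \frac{321}{-110 + 2} = \frac{321}{-108} = 321 \left(- \frac{1}{108}\right) = - \frac{107}{36}$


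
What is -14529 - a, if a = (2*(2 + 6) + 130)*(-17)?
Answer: -12047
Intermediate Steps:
a = -2482 (a = (2*8 + 130)*(-17) = (16 + 130)*(-17) = 146*(-17) = -2482)
-14529 - a = -14529 - 1*(-2482) = -14529 + 2482 = -12047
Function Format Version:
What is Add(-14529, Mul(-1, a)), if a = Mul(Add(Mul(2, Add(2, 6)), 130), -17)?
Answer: -12047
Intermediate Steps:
a = -2482 (a = Mul(Add(Mul(2, 8), 130), -17) = Mul(Add(16, 130), -17) = Mul(146, -17) = -2482)
Add(-14529, Mul(-1, a)) = Add(-14529, Mul(-1, -2482)) = Add(-14529, 2482) = -12047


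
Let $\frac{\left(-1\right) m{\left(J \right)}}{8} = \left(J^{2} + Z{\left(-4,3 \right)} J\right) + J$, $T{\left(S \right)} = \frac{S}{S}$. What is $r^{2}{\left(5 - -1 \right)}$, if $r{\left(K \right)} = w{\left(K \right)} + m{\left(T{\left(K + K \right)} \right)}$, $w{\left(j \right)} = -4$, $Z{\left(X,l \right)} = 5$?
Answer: $3600$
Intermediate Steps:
$T{\left(S \right)} = 1$
$m{\left(J \right)} = - 48 J - 8 J^{2}$ ($m{\left(J \right)} = - 8 \left(\left(J^{2} + 5 J\right) + J\right) = - 8 \left(J^{2} + 6 J\right) = - 48 J - 8 J^{2}$)
$r{\left(K \right)} = -60$ ($r{\left(K \right)} = -4 - 8 \left(6 + 1\right) = -4 - 8 \cdot 7 = -4 - 56 = -60$)
$r^{2}{\left(5 - -1 \right)} = \left(-60\right)^{2} = 3600$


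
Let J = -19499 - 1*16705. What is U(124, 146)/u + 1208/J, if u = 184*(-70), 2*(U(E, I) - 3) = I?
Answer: -163487/4163460 ≈ -0.039267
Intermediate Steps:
U(E, I) = 3 + I/2
u = -12880
J = -36204 (J = -19499 - 16705 = -36204)
U(124, 146)/u + 1208/J = (3 + (½)*146)/(-12880) + 1208/(-36204) = (3 + 73)*(-1/12880) + 1208*(-1/36204) = 76*(-1/12880) - 302/9051 = -19/3220 - 302/9051 = -163487/4163460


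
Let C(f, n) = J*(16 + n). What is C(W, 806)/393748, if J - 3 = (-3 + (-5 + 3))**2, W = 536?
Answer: 5754/98437 ≈ 0.058454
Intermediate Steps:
J = 28 (J = 3 + (-3 + (-5 + 3))**2 = 3 + (-3 - 2)**2 = 3 + (-5)**2 = 3 + 25 = 28)
C(f, n) = 448 + 28*n (C(f, n) = 28*(16 + n) = 448 + 28*n)
C(W, 806)/393748 = (448 + 28*806)/393748 = (448 + 22568)*(1/393748) = 23016*(1/393748) = 5754/98437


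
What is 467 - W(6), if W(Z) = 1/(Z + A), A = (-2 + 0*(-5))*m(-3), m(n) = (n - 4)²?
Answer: 42965/92 ≈ 467.01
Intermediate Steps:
m(n) = (-4 + n)²
A = -98 (A = (-2 + 0*(-5))*(-4 - 3)² = (-2 + 0)*(-7)² = -2*49 = -98)
W(Z) = 1/(-98 + Z) (W(Z) = 1/(Z - 98) = 1/(-98 + Z))
467 - W(6) = 467 - 1/(-98 + 6) = 467 - 1/(-92) = 467 - 1*(-1/92) = 467 + 1/92 = 42965/92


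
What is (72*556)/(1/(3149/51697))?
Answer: 126060768/51697 ≈ 2438.5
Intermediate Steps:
(72*556)/(1/(3149/51697)) = 40032/(1/(3149*(1/51697))) = 40032/(1/(3149/51697)) = 40032/(51697/3149) = 40032*(3149/51697) = 126060768/51697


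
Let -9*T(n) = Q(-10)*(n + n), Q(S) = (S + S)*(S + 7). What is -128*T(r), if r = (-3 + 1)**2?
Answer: 20480/3 ≈ 6826.7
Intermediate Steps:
r = 4 (r = (-2)**2 = 4)
Q(S) = 2*S*(7 + S) (Q(S) = (2*S)*(7 + S) = 2*S*(7 + S))
T(n) = -40*n/3 (T(n) = -2*(-10)*(7 - 10)*(n + n)/9 = -2*(-10)*(-3)*2*n/9 = -20*2*n/3 = -40*n/3)
-128*T(r) = -(-5120)*4/3 = -128*(-160/3) = 20480/3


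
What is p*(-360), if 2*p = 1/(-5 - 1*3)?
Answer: 45/2 ≈ 22.500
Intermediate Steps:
p = -1/16 (p = 1/(2*(-5 - 1*3)) = 1/(2*(-5 - 3)) = (½)/(-8) = (½)*(-⅛) = -1/16 ≈ -0.062500)
p*(-360) = -1/16*(-360) = 45/2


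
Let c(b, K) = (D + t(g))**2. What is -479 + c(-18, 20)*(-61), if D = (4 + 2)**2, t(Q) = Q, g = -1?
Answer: -75204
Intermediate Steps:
D = 36 (D = 6**2 = 36)
c(b, K) = 1225 (c(b, K) = (36 - 1)**2 = 35**2 = 1225)
-479 + c(-18, 20)*(-61) = -479 + 1225*(-61) = -479 - 74725 = -75204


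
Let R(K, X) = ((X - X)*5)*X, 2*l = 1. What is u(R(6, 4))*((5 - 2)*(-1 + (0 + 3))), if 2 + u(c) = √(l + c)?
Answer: -12 + 3*√2 ≈ -7.7574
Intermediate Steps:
l = ½ (l = (½)*1 = ½ ≈ 0.50000)
R(K, X) = 0 (R(K, X) = (0*5)*X = 0*X = 0)
u(c) = -2 + √(½ + c)
u(R(6, 4))*((5 - 2)*(-1 + (0 + 3))) = (-2 + √(2 + 4*0)/2)*((5 - 2)*(-1 + (0 + 3))) = (-2 + √(2 + 0)/2)*(3*(-1 + 3)) = (-2 + √2/2)*(3*2) = (-2 + √2/2)*6 = -12 + 3*√2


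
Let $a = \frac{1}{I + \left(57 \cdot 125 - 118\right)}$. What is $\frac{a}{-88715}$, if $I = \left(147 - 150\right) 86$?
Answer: $- \frac{1}{598737535} \approx -1.6702 \cdot 10^{-9}$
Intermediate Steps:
$I = -258$ ($I = \left(-3\right) 86 = -258$)
$a = \frac{1}{6749}$ ($a = \frac{1}{-258 + \left(57 \cdot 125 - 118\right)} = \frac{1}{-258 + \left(7125 - 118\right)} = \frac{1}{-258 + 7007} = \frac{1}{6749} \approx 0.00014817$)
$\frac{a}{-88715} = \frac{1}{6749 \left(-88715\right)} = \frac{1}{6749} \left(- \frac{1}{88715}\right) = - \frac{1}{598737535}$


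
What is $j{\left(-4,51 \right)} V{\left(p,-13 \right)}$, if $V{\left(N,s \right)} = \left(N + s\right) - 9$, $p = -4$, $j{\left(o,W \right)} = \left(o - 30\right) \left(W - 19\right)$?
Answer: $28288$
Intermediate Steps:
$j{\left(o,W \right)} = \left(-30 + o\right) \left(-19 + W\right)$
$V{\left(N,s \right)} = -9 + N + s$
$j{\left(-4,51 \right)} V{\left(p,-13 \right)} = \left(570 - 1530 - -76 + 51 \left(-4\right)\right) \left(-9 - 4 - 13\right) = \left(570 - 1530 + 76 - 204\right) \left(-26\right) = \left(-1088\right) \left(-26\right) = 28288$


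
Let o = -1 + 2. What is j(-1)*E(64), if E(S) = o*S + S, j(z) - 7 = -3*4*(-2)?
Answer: 3968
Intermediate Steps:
j(z) = 31 (j(z) = 7 - 3*4*(-2) = 7 - 12*(-2) = 7 + 24 = 31)
o = 1
E(S) = 2*S (E(S) = 1*S + S = S + S = 2*S)
j(-1)*E(64) = 31*(2*64) = 31*128 = 3968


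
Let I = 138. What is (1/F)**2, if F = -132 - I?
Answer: 1/72900 ≈ 1.3717e-5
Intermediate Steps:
F = -270 (F = -132 - 1*138 = -132 - 138 = -270)
(1/F)**2 = (1/(-270))**2 = (-1/270)**2 = 1/72900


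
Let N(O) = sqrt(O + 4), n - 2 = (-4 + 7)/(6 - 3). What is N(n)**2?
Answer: 7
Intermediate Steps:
n = 3 (n = 2 + (-4 + 7)/(6 - 3) = 2 + 3/3 = 2 + 3*(1/3) = 2 + 1 = 3)
N(O) = sqrt(4 + O)
N(n)**2 = (sqrt(4 + 3))**2 = (sqrt(7))**2 = 7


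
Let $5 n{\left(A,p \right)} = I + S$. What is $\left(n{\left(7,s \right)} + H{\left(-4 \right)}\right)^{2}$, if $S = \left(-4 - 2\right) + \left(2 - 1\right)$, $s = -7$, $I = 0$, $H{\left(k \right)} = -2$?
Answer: $9$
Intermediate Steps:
$S = -5$ ($S = -6 + \left(2 - 1\right) = -6 + 1 = -5$)
$n{\left(A,p \right)} = -1$ ($n{\left(A,p \right)} = \frac{0 - 5}{5} = \frac{1}{5} \left(-5\right) = -1$)
$\left(n{\left(7,s \right)} + H{\left(-4 \right)}\right)^{2} = \left(-1 - 2\right)^{2} = \left(-3\right)^{2} = 9$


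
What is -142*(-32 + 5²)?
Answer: 994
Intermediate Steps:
-142*(-32 + 5²) = -142*(-32 + 25) = -142*(-7) = 994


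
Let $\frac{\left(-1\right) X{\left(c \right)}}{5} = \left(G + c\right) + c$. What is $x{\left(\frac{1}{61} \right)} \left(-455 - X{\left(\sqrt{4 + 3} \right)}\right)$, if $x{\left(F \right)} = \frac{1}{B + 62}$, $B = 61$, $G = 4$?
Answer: $- \frac{145}{41} + \frac{10 \sqrt{7}}{123} \approx -3.3215$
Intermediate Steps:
$X{\left(c \right)} = -20 - 10 c$ ($X{\left(c \right)} = - 5 \left(\left(4 + c\right) + c\right) = - 5 \left(4 + 2 c\right) = -20 - 10 c$)
$x{\left(F \right)} = \frac{1}{123}$ ($x{\left(F \right)} = \frac{1}{61 + 62} = \frac{1}{123}$)
$x{\left(\frac{1}{61} \right)} \left(-455 - X{\left(\sqrt{4 + 3} \right)}\right) = \frac{-455 - \left(-20 - 10 \sqrt{4 + 3}\right)}{123} = \frac{-455 - \left(-20 - 10 \sqrt{7}\right)}{123} = \frac{-455 + \left(20 + 10 \sqrt{7}\right)}{123} = \frac{-435 + 10 \sqrt{7}}{123} = - \frac{145}{41} + \frac{10 \sqrt{7}}{123}$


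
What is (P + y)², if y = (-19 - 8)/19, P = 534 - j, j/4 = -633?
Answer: 3390383529/361 ≈ 9.3916e+6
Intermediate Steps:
j = -2532 (j = 4*(-633) = -2532)
P = 3066 (P = 534 - 1*(-2532) = 534 + 2532 = 3066)
y = -27/19 (y = -27*1/19 = -27/19 ≈ -1.4211)
(P + y)² = (3066 - 27/19)² = (58227/19)² = 3390383529/361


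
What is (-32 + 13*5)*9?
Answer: 297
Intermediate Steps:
(-32 + 13*5)*9 = (-32 + 65)*9 = 33*9 = 297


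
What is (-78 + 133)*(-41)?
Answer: -2255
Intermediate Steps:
(-78 + 133)*(-41) = 55*(-41) = -2255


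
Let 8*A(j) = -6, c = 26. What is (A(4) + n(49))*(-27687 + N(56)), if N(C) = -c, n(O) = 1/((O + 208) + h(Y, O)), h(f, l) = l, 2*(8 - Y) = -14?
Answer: 12664841/612 ≈ 20694.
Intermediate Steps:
Y = 15 (Y = 8 - ½*(-14) = 8 + 7 = 15)
A(j) = -¾ (A(j) = (⅛)*(-6) = -¾)
n(O) = 1/(208 + 2*O) (n(O) = 1/((O + 208) + O) = 1/((208 + O) + O) = 1/(208 + 2*O))
N(C) = -26 (N(C) = -1*26 = -26)
(A(4) + n(49))*(-27687 + N(56)) = (-¾ + 1/(2*(104 + 49)))*(-27687 - 26) = (-¾ + (½)/153)*(-27713) = (-¾ + (½)*(1/153))*(-27713) = (-¾ + 1/306)*(-27713) = -457/612*(-27713) = 12664841/612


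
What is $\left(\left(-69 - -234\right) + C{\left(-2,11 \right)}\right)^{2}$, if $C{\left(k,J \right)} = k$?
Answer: $26569$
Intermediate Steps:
$\left(\left(-69 - -234\right) + C{\left(-2,11 \right)}\right)^{2} = \left(\left(-69 - -234\right) - 2\right)^{2} = \left(\left(-69 + 234\right) - 2\right)^{2} = \left(165 - 2\right)^{2} = 163^{2} = 26569$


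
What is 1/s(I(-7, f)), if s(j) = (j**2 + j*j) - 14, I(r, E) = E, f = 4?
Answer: 1/18 ≈ 0.055556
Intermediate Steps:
s(j) = -14 + 2*j**2 (s(j) = (j**2 + j**2) - 14 = 2*j**2 - 14 = -14 + 2*j**2)
1/s(I(-7, f)) = 1/(-14 + 2*4**2) = 1/(-14 + 2*16) = 1/(-14 + 32) = 1/18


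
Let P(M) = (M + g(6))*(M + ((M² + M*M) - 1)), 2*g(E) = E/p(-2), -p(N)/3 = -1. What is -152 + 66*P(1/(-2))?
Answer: -185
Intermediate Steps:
p(N) = 3 (p(N) = -3*(-1) = 3)
g(E) = E/6 (g(E) = (E/3)/2 = E/6)
P(M) = (1 + M)*(-1 + M + 2*M²) (P(M) = (M + (⅙)*6)*(M + ((M² + M*M) - 1)) = (M + 1)*(M + ((M² + M²) - 1)) = (1 + M)*(M + (2*M² - 1)) = (1 + M)*(M + (-1 + 2*M²)) = (1 + M)*(-1 + M + 2*M²))
-152 + 66*P(1/(-2)) = -152 + 66*(-1 + 2*(1/(-2))³ + 3*(1/(-2))²) = -152 + 66*(-1 + 2*(-½)³ + 3*(-½)²) = -152 + 66*(-1 + 2*(-⅛) + 3*(¼)) = -152 + 66*(-1 - ¼ + ¾) = -152 + 66*(-½) = -152 - 33 = -185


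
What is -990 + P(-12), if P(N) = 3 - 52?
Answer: -1039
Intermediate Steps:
P(N) = -49
-990 + P(-12) = -990 - 49 = -1039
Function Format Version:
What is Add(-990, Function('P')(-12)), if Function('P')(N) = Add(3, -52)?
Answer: -1039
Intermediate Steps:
Function('P')(N) = -49
Add(-990, Function('P')(-12)) = Add(-990, -49) = -1039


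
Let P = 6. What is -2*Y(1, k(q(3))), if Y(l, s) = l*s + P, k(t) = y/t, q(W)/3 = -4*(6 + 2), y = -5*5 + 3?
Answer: -299/24 ≈ -12.458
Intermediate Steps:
y = -22 (y = -25 + 3 = -22)
q(W) = -96 (q(W) = 3*(-4*(6 + 2)) = 3*(-4*8) = 3*(-32) = -96)
k(t) = -22/t
Y(l, s) = 6 + l*s (Y(l, s) = l*s + 6 = 6 + l*s)
-2*Y(1, k(q(3))) = -2*(6 + 1*(-22/(-96))) = -2*(6 + 1*(-22*(-1/96))) = -2*(6 + 1*(11/48)) = -2*(6 + 11/48) = -2*299/48 = -299/24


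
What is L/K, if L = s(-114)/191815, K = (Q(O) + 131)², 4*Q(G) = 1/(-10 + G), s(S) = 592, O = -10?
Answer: 757760/4212619585083 ≈ 1.7988e-7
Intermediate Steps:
Q(G) = 1/(4*(-10 + G))
K = 109809441/6400 (K = (1/(4*(-10 - 10)) + 131)² = ((¼)/(-20) + 131)² = ((¼)*(-1/20) + 131)² = (-1/80 + 131)² = (10479/80)² = 109809441/6400 ≈ 17158.)
L = 592/191815 ≈ 0.0030863
L/K = 592/(191815*(109809441/6400)) = (592/191815)*(6400/109809441) = 757760/4212619585083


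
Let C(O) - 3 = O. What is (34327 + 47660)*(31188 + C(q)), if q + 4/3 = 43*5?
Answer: 2574774406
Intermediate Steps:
q = 641/3 (q = -4/3 + 43*5 = -4/3 + 215 = 641/3 ≈ 213.67)
C(O) = 3 + O
(34327 + 47660)*(31188 + C(q)) = (34327 + 47660)*(31188 + (3 + 641/3)) = 81987*(31188 + 650/3) = 81987*(94214/3) = 2574774406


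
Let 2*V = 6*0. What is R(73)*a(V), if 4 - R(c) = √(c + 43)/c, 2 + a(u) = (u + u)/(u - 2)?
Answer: -8 + 4*√29/73 ≈ -7.7049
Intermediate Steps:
V = 0 (V = (6*0)/2 = (½)*0 = 0)
a(u) = -2 + 2*u/(-2 + u) (a(u) = -2 + (u + u)/(u - 2) = -2 + (2*u)/(-2 + u) = -2 + 2*u/(-2 + u))
R(c) = 4 - √(43 + c)/c (R(c) = 4 - √(c + 43)/c = 4 - √(43 + c)/c)
R(73)*a(V) = (4 - 1*√(43 + 73)/73)*(4/(-2 + 0)) = (4 - 1*1/73*√116)*(4/(-2)) = (4 - 1*1/73*2*√29)*(4*(-½)) = (4 - 2*√29/73)*(-2) = -8 + 4*√29/73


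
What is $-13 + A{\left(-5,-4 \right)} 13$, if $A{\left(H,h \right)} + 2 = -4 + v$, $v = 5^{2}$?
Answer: $234$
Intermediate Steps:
$v = 25$
$A{\left(H,h \right)} = 19$ ($A{\left(H,h \right)} = -2 + \left(-4 + 25\right) = -2 + 21 = 19$)
$-13 + A{\left(-5,-4 \right)} 13 = -13 + 19 \cdot 13 = -13 + 247 = 234$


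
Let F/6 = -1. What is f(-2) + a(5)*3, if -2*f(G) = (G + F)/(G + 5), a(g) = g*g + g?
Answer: 274/3 ≈ 91.333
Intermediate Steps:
F = -6 (F = 6*(-1) = -6)
a(g) = g + g**2 (a(g) = g**2 + g = g + g**2)
f(G) = -(-6 + G)/(2*(5 + G)) (f(G) = -(G - 6)/(2*(G + 5)) = -(-6 + G)/(2*(5 + G)))
f(-2) + a(5)*3 = (6 - 1*(-2))/(2*(5 - 2)) + (5*(1 + 5))*3 = (1/2)*(6 + 2)/3 + (5*6)*3 = (1/2)*(1/3)*8 + 30*3 = 4/3 + 90 = 274/3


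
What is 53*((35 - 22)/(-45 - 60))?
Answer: -689/105 ≈ -6.5619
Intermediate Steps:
53*((35 - 22)/(-45 - 60)) = 53*(13/(-105)) = 53*(13*(-1/105)) = 53*(-13/105) = -689/105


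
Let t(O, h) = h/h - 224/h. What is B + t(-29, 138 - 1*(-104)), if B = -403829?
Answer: -48863300/121 ≈ -4.0383e+5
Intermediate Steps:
t(O, h) = 1 - 224/h
B + t(-29, 138 - 1*(-104)) = -403829 + (-224 + (138 - 1*(-104)))/(138 - 1*(-104)) = -403829 + (-224 + (138 + 104))/(138 + 104) = -403829 + (-224 + 242)/242 = -403829 + (1/242)*18 = -403829 + 9/121 = -48863300/121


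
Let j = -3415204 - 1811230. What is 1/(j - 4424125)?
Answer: -1/9650559 ≈ -1.0362e-7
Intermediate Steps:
j = -5226434
1/(j - 4424125) = 1/(-5226434 - 4424125) = 1/(-9650559) = -1/9650559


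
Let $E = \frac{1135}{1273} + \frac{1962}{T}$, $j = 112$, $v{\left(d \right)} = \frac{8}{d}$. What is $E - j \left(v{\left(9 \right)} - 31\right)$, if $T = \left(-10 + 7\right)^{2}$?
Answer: $\frac{41145937}{11457} \approx 3591.3$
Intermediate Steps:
$T = 9$ ($T = \left(-3\right)^{2} = 9$)
$E = \frac{278649}{1273}$ ($E = \frac{1135}{1273} + \frac{1962}{9} = 1135 \cdot \frac{1}{1273} + 1962 \cdot \frac{1}{9} = \frac{1135}{1273} + 218 = \frac{278649}{1273} \approx 218.89$)
$E - j \left(v{\left(9 \right)} - 31\right) = \frac{278649}{1273} - 112 \left(\frac{8}{9} - 31\right) = \frac{278649}{1273} - 112 \left(- \frac{271}{9}\right) = \frac{278649}{1273} - - \frac{30352}{9} = \frac{278649}{1273} + \frac{30352}{9} = \frac{41145937}{11457}$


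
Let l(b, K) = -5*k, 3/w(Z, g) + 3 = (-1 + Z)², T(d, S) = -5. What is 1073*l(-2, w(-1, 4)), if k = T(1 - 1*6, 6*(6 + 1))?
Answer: 26825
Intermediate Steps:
w(Z, g) = 3/(-3 + (-1 + Z)²)
k = -5
l(b, K) = 25 (l(b, K) = -5*(-5) = 25)
1073*l(-2, w(-1, 4)) = 1073*25 = 26825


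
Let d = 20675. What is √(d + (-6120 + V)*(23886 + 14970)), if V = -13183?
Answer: I*√750016693 ≈ 27386.0*I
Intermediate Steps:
√(d + (-6120 + V)*(23886 + 14970)) = √(20675 + (-6120 - 13183)*(23886 + 14970)) = √(20675 - 19303*38856) = √(20675 - 750037368) = √(-750016693) = I*√750016693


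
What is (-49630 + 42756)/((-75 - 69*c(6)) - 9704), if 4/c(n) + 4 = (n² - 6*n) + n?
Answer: 6874/9917 ≈ 0.69315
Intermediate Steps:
c(n) = 4/(-4 + n² - 5*n) (c(n) = 4/(-4 + ((n² - 6*n) + n)) = 4/(-4 + (n² - 5*n)) = 4/(-4 + n² - 5*n))
(-49630 + 42756)/((-75 - 69*c(6)) - 9704) = (-49630 + 42756)/((-75 - 276/(-4 + 6² - 5*6)) - 9704) = -6874/((-75 - 276/(-4 + 36 - 30)) - 9704) = -6874/((-75 - 276/2) - 9704) = -6874/((-75 - 69*2) - 9704) = -6874/((-75 - 138) - 9704) = -6874/(-213 - 9704) = -6874/(-9917) = -6874*(-1/9917) = 6874/9917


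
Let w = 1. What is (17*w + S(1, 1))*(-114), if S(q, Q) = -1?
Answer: -1824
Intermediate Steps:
(17*w + S(1, 1))*(-114) = (17*1 - 1)*(-114) = (17 - 1)*(-114) = 16*(-114) = -1824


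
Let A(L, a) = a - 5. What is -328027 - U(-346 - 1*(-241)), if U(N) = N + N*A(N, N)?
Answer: -339472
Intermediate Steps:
A(L, a) = -5 + a
U(N) = N + N*(-5 + N)
-328027 - U(-346 - 1*(-241)) = -328027 - (-346 - 1*(-241))*(-4 + (-346 - 1*(-241))) = -328027 - (-346 + 241)*(-4 + (-346 + 241)) = -328027 - (-105)*(-4 - 105) = -328027 - (-105)*(-109) = -328027 - 1*11445 = -328027 - 11445 = -339472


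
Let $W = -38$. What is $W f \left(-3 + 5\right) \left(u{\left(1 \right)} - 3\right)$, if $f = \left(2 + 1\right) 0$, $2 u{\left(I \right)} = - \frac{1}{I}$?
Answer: $0$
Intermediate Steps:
$u{\left(I \right)} = - \frac{1}{2 I}$ ($u{\left(I \right)} = \frac{\left(-1\right) \frac{1}{I}}{2} = - \frac{1}{2 I}$)
$f = 0$ ($f = 3 \cdot 0 = 0$)
$W f \left(-3 + 5\right) \left(u{\left(1 \right)} - 3\right) = \left(-38\right) 0 \left(-3 + 5\right) \left(- \frac{1}{2 \cdot 1} - 3\right) = 0 \cdot 2 \left(\left(- \frac{1}{2}\right) 1 - 3\right) = 0 \cdot 2 \left(- \frac{1}{2} - 3\right) = 0 \cdot 2 \left(- \frac{7}{2}\right) = 0 \left(-7\right) = 0$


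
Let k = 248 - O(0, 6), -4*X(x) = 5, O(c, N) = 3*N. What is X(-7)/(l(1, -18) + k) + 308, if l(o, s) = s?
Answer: 261179/848 ≈ 307.99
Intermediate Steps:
X(x) = -5/4 (X(x) = -¼*5 = -5/4)
k = 230 (k = 248 - 3*6 = 248 - 1*18 = 248 - 18 = 230)
X(-7)/(l(1, -18) + k) + 308 = -5/4/(-18 + 230) + 308 = -5/4/212 + 308 = (1/212)*(-5/4) + 308 = -5/848 + 308 = 261179/848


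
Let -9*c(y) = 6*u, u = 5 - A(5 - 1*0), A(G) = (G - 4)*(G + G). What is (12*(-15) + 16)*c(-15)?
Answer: -1640/3 ≈ -546.67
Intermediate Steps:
A(G) = 2*G*(-4 + G) (A(G) = (-4 + G)*(2*G) = 2*G*(-4 + G))
u = -5 (u = 5 - 2*(5 - 1*0)*(-4 + (5 - 1*0)) = 5 - 2*(5 + 0)*(-4 + (5 + 0)) = 5 - 2*5*(-4 + 5) = 5 - 2*5 = 5 - 1*10 = 5 - 10 = -5)
c(y) = 10/3 (c(y) = -2*(-5)/3 = -1/9*(-30) = 10/3)
(12*(-15) + 16)*c(-15) = (12*(-15) + 16)*(10/3) = (-180 + 16)*(10/3) = -164*10/3 = -1640/3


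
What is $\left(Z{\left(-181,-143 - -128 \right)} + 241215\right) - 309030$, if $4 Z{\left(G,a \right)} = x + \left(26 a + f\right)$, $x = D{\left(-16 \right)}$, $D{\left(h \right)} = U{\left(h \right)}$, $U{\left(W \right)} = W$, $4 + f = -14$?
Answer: $-67921$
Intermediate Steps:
$f = -18$ ($f = -4 - 14 = -18$)
$D{\left(h \right)} = h$
$x = -16$
$Z{\left(G,a \right)} = - \frac{17}{2} + \frac{13 a}{2}$ ($Z{\left(G,a \right)} = \frac{-16 + \left(26 a - 18\right)}{4} = \frac{-16 + \left(-18 + 26 a\right)}{4} = \frac{-34 + 26 a}{4} = - \frac{17}{2} + \frac{13 a}{2}$)
$\left(Z{\left(-181,-143 - -128 \right)} + 241215\right) - 309030 = \left(\left(- \frac{17}{2} + \frac{13 \left(-143 - -128\right)}{2}\right) + 241215\right) - 309030 = \left(\left(- \frac{17}{2} + \frac{13 \left(-143 + 128\right)}{2}\right) + 241215\right) - 309030 = \left(\left(- \frac{17}{2} + \frac{13}{2} \left(-15\right)\right) + 241215\right) - 309030 = \left(\left(- \frac{17}{2} - \frac{195}{2}\right) + 241215\right) - 309030 = \left(-106 + 241215\right) - 309030 = 241109 - 309030 = -67921$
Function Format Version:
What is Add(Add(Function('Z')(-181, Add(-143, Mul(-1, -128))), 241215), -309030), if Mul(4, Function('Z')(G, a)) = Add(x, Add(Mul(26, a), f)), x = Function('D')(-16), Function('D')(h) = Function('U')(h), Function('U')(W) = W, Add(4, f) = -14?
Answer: -67921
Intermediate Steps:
f = -18 (f = Add(-4, -14) = -18)
Function('D')(h) = h
x = -16
Function('Z')(G, a) = Add(Rational(-17, 2), Mul(Rational(13, 2), a)) (Function('Z')(G, a) = Mul(Rational(1, 4), Add(-16, Add(Mul(26, a), -18))) = Mul(Rational(1, 4), Add(-16, Add(-18, Mul(26, a)))) = Mul(Rational(1, 4), Add(-34, Mul(26, a))) = Add(Rational(-17, 2), Mul(Rational(13, 2), a)))
Add(Add(Function('Z')(-181, Add(-143, Mul(-1, -128))), 241215), -309030) = Add(Add(Add(Rational(-17, 2), Mul(Rational(13, 2), Add(-143, Mul(-1, -128)))), 241215), -309030) = Add(Add(Add(Rational(-17, 2), Mul(Rational(13, 2), Add(-143, 128))), 241215), -309030) = Add(Add(Add(Rational(-17, 2), Mul(Rational(13, 2), -15)), 241215), -309030) = Add(Add(Add(Rational(-17, 2), Rational(-195, 2)), 241215), -309030) = Add(Add(-106, 241215), -309030) = Add(241109, -309030) = -67921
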